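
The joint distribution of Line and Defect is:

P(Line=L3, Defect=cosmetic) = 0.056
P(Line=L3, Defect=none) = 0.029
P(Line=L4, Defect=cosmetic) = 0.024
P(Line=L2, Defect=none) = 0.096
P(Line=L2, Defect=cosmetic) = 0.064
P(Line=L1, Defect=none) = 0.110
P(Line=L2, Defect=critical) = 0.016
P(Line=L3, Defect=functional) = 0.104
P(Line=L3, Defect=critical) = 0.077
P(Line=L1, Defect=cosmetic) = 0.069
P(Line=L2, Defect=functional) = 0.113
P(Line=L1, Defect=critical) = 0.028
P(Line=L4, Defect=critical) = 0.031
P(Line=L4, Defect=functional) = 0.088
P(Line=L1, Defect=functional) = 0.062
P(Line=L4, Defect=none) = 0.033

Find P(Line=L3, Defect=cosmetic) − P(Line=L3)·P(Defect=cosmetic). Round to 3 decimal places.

P(Line=L3) = 0.029 + 0.056 + 0.104 + 0.077 = 0.266.
P(Defect=cosmetic) = 0.069 + 0.064 + 0.056 + 0.024 = 0.213.
P(Line=L3, Defect=cosmetic) − P(Line=L3)P(Defect=cosmetic) = 0.056 − 0.266×0.213 = -0.001.

-0.001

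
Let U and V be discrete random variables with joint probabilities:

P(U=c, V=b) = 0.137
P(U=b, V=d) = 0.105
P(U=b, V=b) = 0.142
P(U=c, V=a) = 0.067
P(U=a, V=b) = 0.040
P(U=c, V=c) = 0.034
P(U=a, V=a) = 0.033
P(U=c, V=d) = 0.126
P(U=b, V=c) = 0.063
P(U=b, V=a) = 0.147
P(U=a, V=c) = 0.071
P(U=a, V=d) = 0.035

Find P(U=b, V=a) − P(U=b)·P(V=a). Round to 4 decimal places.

P(U=b) = 0.147 + 0.142 + 0.063 + 0.105 = 0.457.
P(V=a) = 0.033 + 0.147 + 0.067 = 0.247.
P(U=b, V=a) − P(U=b)P(V=a) = 0.147 − 0.457×0.247 = 0.0341.

0.0341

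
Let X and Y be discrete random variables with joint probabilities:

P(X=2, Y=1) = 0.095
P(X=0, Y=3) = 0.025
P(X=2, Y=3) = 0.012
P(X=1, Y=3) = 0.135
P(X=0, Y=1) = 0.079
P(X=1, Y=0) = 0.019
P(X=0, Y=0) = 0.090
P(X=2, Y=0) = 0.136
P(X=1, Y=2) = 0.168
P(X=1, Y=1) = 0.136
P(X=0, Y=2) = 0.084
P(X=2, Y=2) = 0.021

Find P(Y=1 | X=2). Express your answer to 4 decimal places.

0.3598

P(X=2) = 0.136 + 0.095 + 0.021 + 0.012 = 0.264.
P(Y=1 | X=2) = 0.095/0.264 = 0.3598.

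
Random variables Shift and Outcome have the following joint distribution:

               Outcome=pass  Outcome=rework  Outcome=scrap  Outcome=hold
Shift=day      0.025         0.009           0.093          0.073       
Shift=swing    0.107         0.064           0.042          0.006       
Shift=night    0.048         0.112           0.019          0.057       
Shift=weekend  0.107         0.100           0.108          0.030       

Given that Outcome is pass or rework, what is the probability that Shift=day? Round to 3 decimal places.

P(Outcome=pass) = 0.025 + 0.107 + 0.048 + 0.107 = 0.287.
P(Outcome=rework) = 0.009 + 0.064 + 0.112 + 0.100 = 0.285.
P(Outcome ∈ {pass, rework}) = 0.287 + 0.285 = 0.572; P(Shift=day, Outcome ∈ {pass, rework}) = 0.025 + 0.009 = 0.034.
P(Shift=day | Outcome ∈ {pass, rework}) = 0.034/0.572 = 0.059.

0.059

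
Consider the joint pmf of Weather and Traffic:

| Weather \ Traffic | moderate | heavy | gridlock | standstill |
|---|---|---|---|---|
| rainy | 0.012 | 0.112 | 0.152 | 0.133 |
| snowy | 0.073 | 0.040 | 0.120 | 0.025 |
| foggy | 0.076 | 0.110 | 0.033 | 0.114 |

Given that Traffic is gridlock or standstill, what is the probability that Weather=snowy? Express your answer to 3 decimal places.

P(Traffic=gridlock) = 0.152 + 0.120 + 0.033 = 0.305.
P(Traffic=standstill) = 0.133 + 0.025 + 0.114 = 0.272.
P(Traffic ∈ {gridlock, standstill}) = 0.305 + 0.272 = 0.577; P(Weather=snowy, Traffic ∈ {gridlock, standstill}) = 0.120 + 0.025 = 0.145.
P(Weather=snowy | Traffic ∈ {gridlock, standstill}) = 0.145/0.577 = 0.251.

0.251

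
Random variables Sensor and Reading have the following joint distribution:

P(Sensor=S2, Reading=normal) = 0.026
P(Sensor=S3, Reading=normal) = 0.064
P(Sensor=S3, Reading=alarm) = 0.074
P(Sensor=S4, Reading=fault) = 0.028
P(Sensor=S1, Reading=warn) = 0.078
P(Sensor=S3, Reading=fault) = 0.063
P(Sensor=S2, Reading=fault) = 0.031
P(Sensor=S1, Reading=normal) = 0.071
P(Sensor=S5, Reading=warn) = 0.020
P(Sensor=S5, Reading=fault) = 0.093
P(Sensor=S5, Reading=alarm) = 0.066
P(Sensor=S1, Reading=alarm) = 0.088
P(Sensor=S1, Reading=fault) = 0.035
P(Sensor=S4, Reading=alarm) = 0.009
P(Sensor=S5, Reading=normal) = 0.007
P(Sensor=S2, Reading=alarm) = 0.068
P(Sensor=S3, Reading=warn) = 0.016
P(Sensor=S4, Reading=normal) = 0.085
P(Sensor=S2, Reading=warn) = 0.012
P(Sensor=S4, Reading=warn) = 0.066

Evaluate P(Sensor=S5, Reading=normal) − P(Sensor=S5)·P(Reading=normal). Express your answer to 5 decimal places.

-0.04006

P(Sensor=S5) = 0.007 + 0.020 + 0.066 + 0.093 = 0.186.
P(Reading=normal) = 0.071 + 0.026 + 0.064 + 0.085 + 0.007 = 0.253.
P(Sensor=S5, Reading=normal) − P(Sensor=S5)P(Reading=normal) = 0.007 − 0.186×0.253 = -0.04006.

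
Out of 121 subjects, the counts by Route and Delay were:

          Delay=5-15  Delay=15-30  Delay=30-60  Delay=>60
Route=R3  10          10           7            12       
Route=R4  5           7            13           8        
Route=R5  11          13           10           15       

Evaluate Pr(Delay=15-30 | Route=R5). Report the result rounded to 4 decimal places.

Total with Route=R5: 11 + 13 + 10 + 15 = 49.
P(Delay=15-30 | Route=R5) = 13/49 = 0.2653.

0.2653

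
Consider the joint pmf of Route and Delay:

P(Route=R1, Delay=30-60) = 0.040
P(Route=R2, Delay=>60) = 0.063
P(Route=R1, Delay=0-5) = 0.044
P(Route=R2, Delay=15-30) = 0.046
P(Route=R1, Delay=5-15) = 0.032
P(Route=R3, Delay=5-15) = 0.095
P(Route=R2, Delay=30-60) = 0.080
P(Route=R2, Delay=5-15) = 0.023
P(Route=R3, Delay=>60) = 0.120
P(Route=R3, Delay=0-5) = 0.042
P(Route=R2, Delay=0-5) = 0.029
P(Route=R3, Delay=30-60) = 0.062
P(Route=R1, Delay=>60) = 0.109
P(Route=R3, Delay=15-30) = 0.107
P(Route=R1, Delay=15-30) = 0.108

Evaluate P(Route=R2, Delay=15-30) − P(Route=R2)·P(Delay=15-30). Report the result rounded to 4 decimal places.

P(Route=R2) = 0.029 + 0.023 + 0.046 + 0.080 + 0.063 = 0.241.
P(Delay=15-30) = 0.108 + 0.046 + 0.107 = 0.261.
P(Route=R2, Delay=15-30) − P(Route=R2)P(Delay=15-30) = 0.046 − 0.241×0.261 = -0.0169.

-0.0169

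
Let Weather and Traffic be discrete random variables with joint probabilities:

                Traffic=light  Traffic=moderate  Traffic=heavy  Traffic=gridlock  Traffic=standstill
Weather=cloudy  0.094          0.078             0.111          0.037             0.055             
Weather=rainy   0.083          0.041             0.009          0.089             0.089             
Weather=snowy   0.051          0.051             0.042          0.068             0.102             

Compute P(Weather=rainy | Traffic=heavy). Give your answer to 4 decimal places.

P(Traffic=heavy) = 0.111 + 0.009 + 0.042 = 0.162.
P(Weather=rainy | Traffic=heavy) = 0.009/0.162 = 0.0556.

0.0556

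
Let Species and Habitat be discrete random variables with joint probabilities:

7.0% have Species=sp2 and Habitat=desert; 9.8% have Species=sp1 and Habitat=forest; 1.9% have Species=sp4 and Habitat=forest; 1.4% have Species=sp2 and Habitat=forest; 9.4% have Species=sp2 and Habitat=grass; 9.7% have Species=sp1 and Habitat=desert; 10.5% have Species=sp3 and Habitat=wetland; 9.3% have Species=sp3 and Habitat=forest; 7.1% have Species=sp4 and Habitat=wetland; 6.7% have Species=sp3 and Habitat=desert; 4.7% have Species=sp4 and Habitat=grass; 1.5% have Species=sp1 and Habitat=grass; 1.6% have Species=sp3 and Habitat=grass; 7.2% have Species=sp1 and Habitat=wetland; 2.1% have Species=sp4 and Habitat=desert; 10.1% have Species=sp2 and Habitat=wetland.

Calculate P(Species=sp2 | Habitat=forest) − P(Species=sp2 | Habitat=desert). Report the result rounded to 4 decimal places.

-0.2120

P(Habitat=forest) = 0.098 + 0.014 + 0.093 + 0.019 = 0.224; P(Species=sp2 | Habitat=forest) = 0.014/0.224 = 0.06250.
P(Habitat=desert) = 0.097 + 0.070 + 0.067 + 0.021 = 0.255; P(Species=sp2 | Habitat=desert) = 0.070/0.255 = 0.27451.
Difference = -0.2120.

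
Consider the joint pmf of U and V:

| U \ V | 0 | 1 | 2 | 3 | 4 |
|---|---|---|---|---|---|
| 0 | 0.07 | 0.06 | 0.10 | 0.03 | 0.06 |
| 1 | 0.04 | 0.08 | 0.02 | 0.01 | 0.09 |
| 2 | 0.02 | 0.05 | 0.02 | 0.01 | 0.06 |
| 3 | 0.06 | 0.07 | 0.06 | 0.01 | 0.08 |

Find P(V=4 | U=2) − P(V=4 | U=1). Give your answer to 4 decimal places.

P(U=2) = 0.02 + 0.05 + 0.02 + 0.01 + 0.06 = 0.16; P(V=4 | U=2) = 0.06/0.16 = 0.37500.
P(U=1) = 0.04 + 0.08 + 0.02 + 0.01 + 0.09 = 0.24; P(V=4 | U=1) = 0.09/0.24 = 0.37500.
Difference = 0.0000.

0.0000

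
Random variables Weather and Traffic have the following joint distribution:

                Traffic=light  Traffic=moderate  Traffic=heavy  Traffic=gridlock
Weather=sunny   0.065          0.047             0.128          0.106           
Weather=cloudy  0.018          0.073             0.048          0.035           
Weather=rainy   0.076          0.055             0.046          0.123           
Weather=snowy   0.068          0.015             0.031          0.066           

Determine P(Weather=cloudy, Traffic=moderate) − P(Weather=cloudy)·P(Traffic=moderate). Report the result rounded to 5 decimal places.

0.03994

P(Weather=cloudy) = 0.018 + 0.073 + 0.048 + 0.035 = 0.174.
P(Traffic=moderate) = 0.047 + 0.073 + 0.055 + 0.015 = 0.190.
P(Weather=cloudy, Traffic=moderate) − P(Weather=cloudy)P(Traffic=moderate) = 0.073 − 0.174×0.190 = 0.03994.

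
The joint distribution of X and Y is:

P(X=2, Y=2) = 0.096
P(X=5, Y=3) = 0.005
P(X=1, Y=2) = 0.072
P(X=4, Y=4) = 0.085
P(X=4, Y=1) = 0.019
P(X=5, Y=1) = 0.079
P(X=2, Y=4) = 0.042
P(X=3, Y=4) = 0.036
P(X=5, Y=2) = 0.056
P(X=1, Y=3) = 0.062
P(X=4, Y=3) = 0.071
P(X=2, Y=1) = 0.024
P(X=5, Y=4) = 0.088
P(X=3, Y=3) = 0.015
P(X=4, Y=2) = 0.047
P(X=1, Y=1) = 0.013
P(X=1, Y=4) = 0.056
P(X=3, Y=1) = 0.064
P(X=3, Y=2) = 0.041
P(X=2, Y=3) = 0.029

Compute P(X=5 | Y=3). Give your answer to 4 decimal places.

0.0275

P(Y=3) = 0.062 + 0.029 + 0.015 + 0.071 + 0.005 = 0.182.
P(X=5 | Y=3) = 0.005/0.182 = 0.0275.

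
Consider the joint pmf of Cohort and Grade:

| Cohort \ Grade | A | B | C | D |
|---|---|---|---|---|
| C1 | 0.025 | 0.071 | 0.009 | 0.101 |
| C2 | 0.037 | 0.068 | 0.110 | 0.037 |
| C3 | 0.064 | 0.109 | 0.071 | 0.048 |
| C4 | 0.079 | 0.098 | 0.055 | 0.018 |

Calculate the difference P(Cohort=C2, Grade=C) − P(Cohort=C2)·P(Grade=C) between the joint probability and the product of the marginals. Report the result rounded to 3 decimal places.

P(Cohort=C2) = 0.037 + 0.068 + 0.110 + 0.037 = 0.252.
P(Grade=C) = 0.009 + 0.110 + 0.071 + 0.055 = 0.245.
P(Cohort=C2, Grade=C) − P(Cohort=C2)P(Grade=C) = 0.110 − 0.252×0.245 = 0.048.

0.048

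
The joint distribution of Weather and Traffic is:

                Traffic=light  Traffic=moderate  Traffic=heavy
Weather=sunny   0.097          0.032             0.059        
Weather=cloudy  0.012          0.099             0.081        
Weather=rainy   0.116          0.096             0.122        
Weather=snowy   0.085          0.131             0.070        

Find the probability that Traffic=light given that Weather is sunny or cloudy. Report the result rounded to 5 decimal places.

P(Weather=sunny) = 0.097 + 0.032 + 0.059 = 0.188.
P(Weather=cloudy) = 0.012 + 0.099 + 0.081 = 0.192.
P(Weather ∈ {sunny, cloudy}) = 0.188 + 0.192 = 0.380; P(Traffic=light, Weather ∈ {sunny, cloudy}) = 0.097 + 0.012 = 0.109.
P(Traffic=light | Weather ∈ {sunny, cloudy}) = 0.109/0.380 = 0.28684.

0.28684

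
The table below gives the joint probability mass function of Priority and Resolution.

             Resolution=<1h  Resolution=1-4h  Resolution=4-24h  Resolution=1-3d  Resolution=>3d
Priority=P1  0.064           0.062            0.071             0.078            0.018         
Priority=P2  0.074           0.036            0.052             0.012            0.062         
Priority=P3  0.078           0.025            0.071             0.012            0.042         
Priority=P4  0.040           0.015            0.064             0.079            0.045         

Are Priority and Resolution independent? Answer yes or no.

P(Priority=P4) = 0.243 and P(Resolution=1-3d) = 0.181, so their product is 0.04398, but P(Priority=P4, Resolution=1-3d) = 0.079. Since these differ, Priority and Resolution are not independent.

no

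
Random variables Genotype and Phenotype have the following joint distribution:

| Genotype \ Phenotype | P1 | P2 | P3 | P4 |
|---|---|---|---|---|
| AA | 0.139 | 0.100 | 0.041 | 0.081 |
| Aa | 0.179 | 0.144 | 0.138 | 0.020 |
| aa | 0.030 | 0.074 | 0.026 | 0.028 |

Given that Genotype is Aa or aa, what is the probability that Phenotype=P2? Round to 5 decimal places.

0.34116

P(Genotype=Aa) = 0.179 + 0.144 + 0.138 + 0.020 = 0.481.
P(Genotype=aa) = 0.030 + 0.074 + 0.026 + 0.028 = 0.158.
P(Genotype ∈ {Aa, aa}) = 0.481 + 0.158 = 0.639; P(Phenotype=P2, Genotype ∈ {Aa, aa}) = 0.144 + 0.074 = 0.218.
P(Phenotype=P2 | Genotype ∈ {Aa, aa}) = 0.218/0.639 = 0.34116.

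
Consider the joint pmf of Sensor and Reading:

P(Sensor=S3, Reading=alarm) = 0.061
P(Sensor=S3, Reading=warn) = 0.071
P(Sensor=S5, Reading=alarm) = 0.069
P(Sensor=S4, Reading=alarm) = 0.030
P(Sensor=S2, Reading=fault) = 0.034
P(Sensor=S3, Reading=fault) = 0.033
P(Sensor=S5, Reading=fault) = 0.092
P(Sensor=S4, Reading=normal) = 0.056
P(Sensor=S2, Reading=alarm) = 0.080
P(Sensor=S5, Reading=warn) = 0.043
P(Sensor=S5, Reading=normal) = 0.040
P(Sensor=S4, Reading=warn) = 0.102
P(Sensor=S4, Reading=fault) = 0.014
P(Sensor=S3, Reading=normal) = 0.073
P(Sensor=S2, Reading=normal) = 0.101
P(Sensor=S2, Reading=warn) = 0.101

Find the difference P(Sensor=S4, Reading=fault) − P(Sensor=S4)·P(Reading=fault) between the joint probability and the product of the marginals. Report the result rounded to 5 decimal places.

P(Sensor=S4) = 0.056 + 0.102 + 0.030 + 0.014 = 0.202.
P(Reading=fault) = 0.034 + 0.033 + 0.014 + 0.092 = 0.173.
P(Sensor=S4, Reading=fault) − P(Sensor=S4)P(Reading=fault) = 0.014 − 0.202×0.173 = -0.02095.

-0.02095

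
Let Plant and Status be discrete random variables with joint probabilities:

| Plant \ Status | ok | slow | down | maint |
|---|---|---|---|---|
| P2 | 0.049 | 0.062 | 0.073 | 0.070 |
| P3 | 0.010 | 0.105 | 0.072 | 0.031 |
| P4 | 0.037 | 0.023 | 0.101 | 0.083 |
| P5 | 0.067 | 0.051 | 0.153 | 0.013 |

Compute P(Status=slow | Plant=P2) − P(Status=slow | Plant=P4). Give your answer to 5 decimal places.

0.14983

P(Plant=P2) = 0.049 + 0.062 + 0.073 + 0.070 = 0.254; P(Status=slow | Plant=P2) = 0.062/0.254 = 0.244094.
P(Plant=P4) = 0.037 + 0.023 + 0.101 + 0.083 = 0.244; P(Status=slow | Plant=P4) = 0.023/0.244 = 0.094262.
Difference = 0.14983.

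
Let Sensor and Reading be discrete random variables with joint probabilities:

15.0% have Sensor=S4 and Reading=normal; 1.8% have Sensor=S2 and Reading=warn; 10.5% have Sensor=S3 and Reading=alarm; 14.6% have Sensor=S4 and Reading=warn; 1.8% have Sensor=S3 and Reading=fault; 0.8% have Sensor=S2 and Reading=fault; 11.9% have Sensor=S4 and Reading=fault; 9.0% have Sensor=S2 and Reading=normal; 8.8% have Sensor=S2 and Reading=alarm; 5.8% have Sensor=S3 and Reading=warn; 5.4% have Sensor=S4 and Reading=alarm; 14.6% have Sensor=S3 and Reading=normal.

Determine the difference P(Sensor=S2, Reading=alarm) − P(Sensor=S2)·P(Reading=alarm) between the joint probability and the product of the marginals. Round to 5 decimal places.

P(Sensor=S2) = 0.090 + 0.018 + 0.088 + 0.008 = 0.204.
P(Reading=alarm) = 0.088 + 0.105 + 0.054 = 0.247.
P(Sensor=S2, Reading=alarm) − P(Sensor=S2)P(Reading=alarm) = 0.088 − 0.204×0.247 = 0.03761.

0.03761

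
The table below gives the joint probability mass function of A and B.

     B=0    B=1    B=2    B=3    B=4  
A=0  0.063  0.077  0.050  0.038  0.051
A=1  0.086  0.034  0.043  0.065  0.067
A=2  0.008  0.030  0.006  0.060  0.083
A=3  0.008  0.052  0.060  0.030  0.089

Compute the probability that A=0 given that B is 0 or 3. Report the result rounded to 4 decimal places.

0.2821

P(B=0) = 0.063 + 0.086 + 0.008 + 0.008 = 0.165.
P(B=3) = 0.038 + 0.065 + 0.060 + 0.030 = 0.193.
P(B ∈ {0, 3}) = 0.165 + 0.193 = 0.358; P(A=0, B ∈ {0, 3}) = 0.063 + 0.038 = 0.101.
P(A=0 | B ∈ {0, 3}) = 0.101/0.358 = 0.2821.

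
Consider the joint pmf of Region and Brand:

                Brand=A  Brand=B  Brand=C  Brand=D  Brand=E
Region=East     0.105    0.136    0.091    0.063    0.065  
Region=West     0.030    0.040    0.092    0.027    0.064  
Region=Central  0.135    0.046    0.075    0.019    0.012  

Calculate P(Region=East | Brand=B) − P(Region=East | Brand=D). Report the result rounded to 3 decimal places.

0.035

P(Brand=B) = 0.136 + 0.040 + 0.046 = 0.222; P(Region=East | Brand=B) = 0.136/0.222 = 0.6126.
P(Brand=D) = 0.063 + 0.027 + 0.019 = 0.109; P(Region=East | Brand=D) = 0.063/0.109 = 0.5780.
Difference = 0.035.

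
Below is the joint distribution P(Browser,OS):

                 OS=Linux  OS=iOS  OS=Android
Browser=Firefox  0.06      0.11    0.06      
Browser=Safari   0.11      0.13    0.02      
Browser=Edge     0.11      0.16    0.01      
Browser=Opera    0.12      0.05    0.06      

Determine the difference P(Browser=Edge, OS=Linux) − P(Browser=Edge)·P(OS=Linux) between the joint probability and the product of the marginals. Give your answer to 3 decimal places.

-0.002

P(Browser=Edge) = 0.11 + 0.16 + 0.01 = 0.28.
P(OS=Linux) = 0.06 + 0.11 + 0.11 + 0.12 = 0.40.
P(Browser=Edge, OS=Linux) − P(Browser=Edge)P(OS=Linux) = 0.11 − 0.28×0.40 = -0.002.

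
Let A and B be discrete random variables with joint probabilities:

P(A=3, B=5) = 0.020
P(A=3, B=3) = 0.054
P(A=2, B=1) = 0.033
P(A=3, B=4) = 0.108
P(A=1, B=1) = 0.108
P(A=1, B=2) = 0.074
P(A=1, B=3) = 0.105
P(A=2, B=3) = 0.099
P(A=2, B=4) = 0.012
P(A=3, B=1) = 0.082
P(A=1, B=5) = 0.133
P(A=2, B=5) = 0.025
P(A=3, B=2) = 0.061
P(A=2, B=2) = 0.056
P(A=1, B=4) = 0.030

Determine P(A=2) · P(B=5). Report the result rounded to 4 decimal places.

0.0401

P(A=2) = 0.033 + 0.056 + 0.099 + 0.012 + 0.025 = 0.225.
P(B=5) = 0.133 + 0.025 + 0.020 = 0.178.
Product: 0.225 × 0.178 = 0.0401.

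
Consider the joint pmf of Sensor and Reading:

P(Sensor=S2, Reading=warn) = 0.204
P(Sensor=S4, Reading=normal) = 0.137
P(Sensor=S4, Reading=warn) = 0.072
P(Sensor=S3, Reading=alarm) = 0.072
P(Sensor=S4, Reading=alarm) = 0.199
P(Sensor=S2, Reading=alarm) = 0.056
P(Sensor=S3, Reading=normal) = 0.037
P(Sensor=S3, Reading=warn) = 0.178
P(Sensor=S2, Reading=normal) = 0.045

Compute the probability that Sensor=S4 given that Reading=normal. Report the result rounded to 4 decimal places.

P(Reading=normal) = 0.045 + 0.037 + 0.137 = 0.219.
P(Sensor=S4 | Reading=normal) = 0.137/0.219 = 0.6256.

0.6256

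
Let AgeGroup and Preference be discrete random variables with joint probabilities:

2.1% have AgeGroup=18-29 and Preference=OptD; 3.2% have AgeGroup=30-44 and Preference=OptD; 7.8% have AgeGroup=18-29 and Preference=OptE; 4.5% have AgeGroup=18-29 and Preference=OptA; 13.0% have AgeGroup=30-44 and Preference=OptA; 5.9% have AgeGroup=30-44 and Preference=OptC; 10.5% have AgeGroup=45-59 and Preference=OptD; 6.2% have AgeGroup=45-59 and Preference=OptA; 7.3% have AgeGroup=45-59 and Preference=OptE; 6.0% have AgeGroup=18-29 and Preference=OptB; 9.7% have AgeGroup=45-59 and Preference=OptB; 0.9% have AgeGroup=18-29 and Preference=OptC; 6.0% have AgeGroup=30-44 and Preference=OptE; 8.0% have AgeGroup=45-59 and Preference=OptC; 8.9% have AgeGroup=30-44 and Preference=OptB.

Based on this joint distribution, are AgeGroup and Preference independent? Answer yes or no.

P(AgeGroup=30-44) = 0.370 and P(Preference=OptA) = 0.237, so their product is 0.08769, but P(AgeGroup=30-44, Preference=OptA) = 0.130. Since these differ, AgeGroup and Preference are not independent.

no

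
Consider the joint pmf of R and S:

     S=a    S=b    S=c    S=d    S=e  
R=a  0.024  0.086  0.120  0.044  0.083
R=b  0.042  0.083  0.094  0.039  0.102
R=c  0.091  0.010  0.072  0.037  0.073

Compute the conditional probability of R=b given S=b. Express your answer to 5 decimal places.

0.46369

P(S=b) = 0.086 + 0.083 + 0.010 = 0.179.
P(R=b | S=b) = 0.083/0.179 = 0.46369.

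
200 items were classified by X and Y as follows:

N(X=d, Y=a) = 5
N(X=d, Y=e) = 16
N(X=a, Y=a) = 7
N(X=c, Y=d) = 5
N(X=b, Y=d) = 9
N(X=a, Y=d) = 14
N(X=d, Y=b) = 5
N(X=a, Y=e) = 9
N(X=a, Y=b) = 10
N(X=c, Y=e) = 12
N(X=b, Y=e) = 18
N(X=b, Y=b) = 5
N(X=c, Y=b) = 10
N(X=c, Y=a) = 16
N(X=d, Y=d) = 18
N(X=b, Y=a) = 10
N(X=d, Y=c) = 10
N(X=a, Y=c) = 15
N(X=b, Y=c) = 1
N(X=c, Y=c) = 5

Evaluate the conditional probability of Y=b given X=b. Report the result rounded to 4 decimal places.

0.1163

Total with X=b: 10 + 5 + 1 + 9 + 18 = 43.
P(Y=b | X=b) = 5/43 = 0.1163.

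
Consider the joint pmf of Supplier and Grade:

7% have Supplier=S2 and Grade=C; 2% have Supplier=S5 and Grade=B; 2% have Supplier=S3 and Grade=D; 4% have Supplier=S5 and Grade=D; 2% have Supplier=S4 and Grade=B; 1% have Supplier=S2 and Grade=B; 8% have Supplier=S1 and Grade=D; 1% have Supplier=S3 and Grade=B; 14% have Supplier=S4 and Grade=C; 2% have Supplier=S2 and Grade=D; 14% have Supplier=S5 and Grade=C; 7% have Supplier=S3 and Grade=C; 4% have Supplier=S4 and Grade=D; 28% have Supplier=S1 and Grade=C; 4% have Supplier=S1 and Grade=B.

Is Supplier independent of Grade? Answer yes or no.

Every cell satisfies P(Supplier,Grade) = P(Supplier)·P(Grade). For instance P(Supplier=S1) = 0.40, P(Grade=D) = 0.20, and 0.40×0.20 = 0.08 matches the joint entry. So Supplier and Grade are independent.

yes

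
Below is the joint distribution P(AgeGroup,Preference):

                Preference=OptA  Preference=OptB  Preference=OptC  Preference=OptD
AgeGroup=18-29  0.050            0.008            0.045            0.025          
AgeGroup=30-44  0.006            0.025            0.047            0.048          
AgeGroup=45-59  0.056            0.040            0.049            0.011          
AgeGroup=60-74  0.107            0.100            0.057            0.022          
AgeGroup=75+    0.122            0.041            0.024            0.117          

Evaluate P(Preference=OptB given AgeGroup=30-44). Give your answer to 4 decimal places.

P(AgeGroup=30-44) = 0.006 + 0.025 + 0.047 + 0.048 = 0.126.
P(Preference=OptB | AgeGroup=30-44) = 0.025/0.126 = 0.1984.

0.1984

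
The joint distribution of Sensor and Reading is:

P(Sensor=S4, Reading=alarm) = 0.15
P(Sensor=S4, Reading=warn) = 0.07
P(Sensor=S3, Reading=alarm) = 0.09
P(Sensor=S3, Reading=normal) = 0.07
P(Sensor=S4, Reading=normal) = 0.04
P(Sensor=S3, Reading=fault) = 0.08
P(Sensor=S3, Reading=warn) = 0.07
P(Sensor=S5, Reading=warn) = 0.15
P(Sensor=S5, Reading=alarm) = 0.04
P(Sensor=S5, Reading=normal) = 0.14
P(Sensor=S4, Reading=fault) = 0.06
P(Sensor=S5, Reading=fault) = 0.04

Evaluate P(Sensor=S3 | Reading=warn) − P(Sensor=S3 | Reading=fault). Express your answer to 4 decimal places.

-0.2031

P(Reading=warn) = 0.07 + 0.07 + 0.15 = 0.29; P(Sensor=S3 | Reading=warn) = 0.07/0.29 = 0.24138.
P(Reading=fault) = 0.08 + 0.06 + 0.04 = 0.18; P(Sensor=S3 | Reading=fault) = 0.08/0.18 = 0.44444.
Difference = -0.2031.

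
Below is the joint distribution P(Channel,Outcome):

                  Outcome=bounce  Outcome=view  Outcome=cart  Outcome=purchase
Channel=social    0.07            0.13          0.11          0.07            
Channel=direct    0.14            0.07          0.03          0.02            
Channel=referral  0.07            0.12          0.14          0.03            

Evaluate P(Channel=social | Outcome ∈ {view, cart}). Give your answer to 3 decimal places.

0.400

P(Outcome=view) = 0.13 + 0.07 + 0.12 = 0.32.
P(Outcome=cart) = 0.11 + 0.03 + 0.14 = 0.28.
P(Outcome ∈ {view, cart}) = 0.32 + 0.28 = 0.60; P(Channel=social, Outcome ∈ {view, cart}) = 0.13 + 0.11 = 0.24.
P(Channel=social | Outcome ∈ {view, cart}) = 0.24/0.60 = 0.400.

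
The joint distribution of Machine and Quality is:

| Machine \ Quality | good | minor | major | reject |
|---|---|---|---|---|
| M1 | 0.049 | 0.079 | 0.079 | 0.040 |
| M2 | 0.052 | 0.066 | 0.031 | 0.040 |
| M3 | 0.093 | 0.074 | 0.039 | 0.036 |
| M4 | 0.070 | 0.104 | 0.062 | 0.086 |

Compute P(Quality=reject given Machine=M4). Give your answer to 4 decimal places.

P(Machine=M4) = 0.070 + 0.104 + 0.062 + 0.086 = 0.322.
P(Quality=reject | Machine=M4) = 0.086/0.322 = 0.2671.

0.2671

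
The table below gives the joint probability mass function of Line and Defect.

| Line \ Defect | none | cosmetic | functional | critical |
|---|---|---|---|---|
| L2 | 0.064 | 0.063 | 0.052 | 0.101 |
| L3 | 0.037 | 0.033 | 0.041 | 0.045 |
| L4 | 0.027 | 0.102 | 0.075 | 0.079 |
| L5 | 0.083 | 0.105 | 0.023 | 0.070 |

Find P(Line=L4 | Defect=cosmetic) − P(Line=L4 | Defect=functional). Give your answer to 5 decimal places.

-0.05604

P(Defect=cosmetic) = 0.063 + 0.033 + 0.102 + 0.105 = 0.303; P(Line=L4 | Defect=cosmetic) = 0.102/0.303 = 0.336634.
P(Defect=functional) = 0.052 + 0.041 + 0.075 + 0.023 = 0.191; P(Line=L4 | Defect=functional) = 0.075/0.191 = 0.392670.
Difference = -0.05604.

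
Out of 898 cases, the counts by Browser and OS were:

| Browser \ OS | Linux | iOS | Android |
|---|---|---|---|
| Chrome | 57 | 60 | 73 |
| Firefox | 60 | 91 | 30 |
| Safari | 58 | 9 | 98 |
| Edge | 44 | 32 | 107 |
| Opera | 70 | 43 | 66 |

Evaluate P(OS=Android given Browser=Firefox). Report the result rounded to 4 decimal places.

Total with Browser=Firefox: 60 + 91 + 30 = 181.
P(OS=Android | Browser=Firefox) = 30/181 = 0.1657.

0.1657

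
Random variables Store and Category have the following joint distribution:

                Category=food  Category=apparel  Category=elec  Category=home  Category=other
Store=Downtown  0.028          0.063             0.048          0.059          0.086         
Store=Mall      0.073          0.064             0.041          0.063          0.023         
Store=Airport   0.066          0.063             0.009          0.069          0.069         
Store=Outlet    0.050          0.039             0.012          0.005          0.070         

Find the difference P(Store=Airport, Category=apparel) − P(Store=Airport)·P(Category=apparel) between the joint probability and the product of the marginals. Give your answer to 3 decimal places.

-0.000

P(Store=Airport) = 0.066 + 0.063 + 0.009 + 0.069 + 0.069 = 0.276.
P(Category=apparel) = 0.063 + 0.064 + 0.063 + 0.039 = 0.229.
P(Store=Airport, Category=apparel) − P(Store=Airport)P(Category=apparel) = 0.063 − 0.276×0.229 = -0.000.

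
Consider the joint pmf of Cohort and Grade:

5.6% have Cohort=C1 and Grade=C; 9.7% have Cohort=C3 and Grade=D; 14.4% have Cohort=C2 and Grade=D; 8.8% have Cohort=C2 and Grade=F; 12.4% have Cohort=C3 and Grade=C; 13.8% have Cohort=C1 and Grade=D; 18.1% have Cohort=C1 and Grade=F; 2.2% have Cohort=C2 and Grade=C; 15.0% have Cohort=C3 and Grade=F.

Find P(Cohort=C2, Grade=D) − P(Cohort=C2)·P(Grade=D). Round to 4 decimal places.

0.0477

P(Cohort=C2) = 0.022 + 0.144 + 0.088 = 0.254.
P(Grade=D) = 0.138 + 0.144 + 0.097 = 0.379.
P(Cohort=C2, Grade=D) − P(Cohort=C2)P(Grade=D) = 0.144 − 0.254×0.379 = 0.0477.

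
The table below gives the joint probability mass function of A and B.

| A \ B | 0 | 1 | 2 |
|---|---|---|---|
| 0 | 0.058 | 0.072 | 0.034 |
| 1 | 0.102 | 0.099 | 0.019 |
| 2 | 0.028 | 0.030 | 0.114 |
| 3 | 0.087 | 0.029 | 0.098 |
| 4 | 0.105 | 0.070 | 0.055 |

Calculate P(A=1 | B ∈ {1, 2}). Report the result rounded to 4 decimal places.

0.1903

P(B=1) = 0.072 + 0.099 + 0.030 + 0.029 + 0.070 = 0.300.
P(B=2) = 0.034 + 0.019 + 0.114 + 0.098 + 0.055 = 0.320.
P(B ∈ {1, 2}) = 0.300 + 0.320 = 0.620; P(A=1, B ∈ {1, 2}) = 0.099 + 0.019 = 0.118.
P(A=1 | B ∈ {1, 2}) = 0.118/0.620 = 0.1903.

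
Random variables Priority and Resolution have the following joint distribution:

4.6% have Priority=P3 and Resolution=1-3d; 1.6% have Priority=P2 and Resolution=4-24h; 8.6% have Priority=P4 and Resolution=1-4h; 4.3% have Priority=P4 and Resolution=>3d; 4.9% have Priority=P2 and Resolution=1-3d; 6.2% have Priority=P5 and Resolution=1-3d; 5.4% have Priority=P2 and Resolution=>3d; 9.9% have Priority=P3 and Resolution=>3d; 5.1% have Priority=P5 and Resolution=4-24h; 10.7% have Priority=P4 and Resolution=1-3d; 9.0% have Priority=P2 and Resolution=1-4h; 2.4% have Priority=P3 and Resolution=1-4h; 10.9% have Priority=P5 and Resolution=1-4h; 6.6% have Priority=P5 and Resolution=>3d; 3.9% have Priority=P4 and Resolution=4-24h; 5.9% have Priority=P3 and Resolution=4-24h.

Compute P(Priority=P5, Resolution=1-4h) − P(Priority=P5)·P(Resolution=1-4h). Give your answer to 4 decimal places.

0.0200

P(Priority=P5) = 0.109 + 0.051 + 0.062 + 0.066 = 0.288.
P(Resolution=1-4h) = 0.090 + 0.024 + 0.086 + 0.109 = 0.309.
P(Priority=P5, Resolution=1-4h) − P(Priority=P5)P(Resolution=1-4h) = 0.109 − 0.288×0.309 = 0.0200.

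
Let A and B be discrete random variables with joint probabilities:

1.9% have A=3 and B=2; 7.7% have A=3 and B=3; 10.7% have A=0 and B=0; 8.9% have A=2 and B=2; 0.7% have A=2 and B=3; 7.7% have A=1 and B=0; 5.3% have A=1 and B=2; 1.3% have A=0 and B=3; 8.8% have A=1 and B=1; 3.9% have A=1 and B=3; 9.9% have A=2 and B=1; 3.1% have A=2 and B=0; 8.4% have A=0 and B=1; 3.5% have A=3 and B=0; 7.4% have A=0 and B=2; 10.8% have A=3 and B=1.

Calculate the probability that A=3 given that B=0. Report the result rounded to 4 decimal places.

0.1400

P(B=0) = 0.107 + 0.077 + 0.031 + 0.035 = 0.250.
P(A=3 | B=0) = 0.035/0.250 = 0.1400.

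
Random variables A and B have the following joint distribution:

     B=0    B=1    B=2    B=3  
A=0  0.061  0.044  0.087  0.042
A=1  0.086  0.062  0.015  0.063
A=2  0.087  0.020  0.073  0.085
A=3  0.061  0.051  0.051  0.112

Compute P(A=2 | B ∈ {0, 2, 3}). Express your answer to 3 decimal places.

0.298

P(B=0) = 0.061 + 0.086 + 0.087 + 0.061 = 0.295.
P(B=2) = 0.087 + 0.015 + 0.073 + 0.051 = 0.226.
P(B=3) = 0.042 + 0.063 + 0.085 + 0.112 = 0.302.
P(B ∈ {0, 2, 3}) = 0.295 + 0.226 + 0.302 = 0.823; P(A=2, B ∈ {0, 2, 3}) = 0.087 + 0.073 + 0.085 = 0.245.
P(A=2 | B ∈ {0, 2, 3}) = 0.245/0.823 = 0.298.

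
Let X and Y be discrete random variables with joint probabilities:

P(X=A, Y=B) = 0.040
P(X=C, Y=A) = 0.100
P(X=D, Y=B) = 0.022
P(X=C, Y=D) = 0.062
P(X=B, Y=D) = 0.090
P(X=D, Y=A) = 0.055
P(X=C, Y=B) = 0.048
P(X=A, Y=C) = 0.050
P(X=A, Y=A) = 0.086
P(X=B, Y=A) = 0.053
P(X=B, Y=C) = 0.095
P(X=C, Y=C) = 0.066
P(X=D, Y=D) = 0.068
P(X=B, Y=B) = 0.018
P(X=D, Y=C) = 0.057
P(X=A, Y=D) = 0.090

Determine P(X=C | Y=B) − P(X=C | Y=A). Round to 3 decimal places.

0.035

P(Y=B) = 0.040 + 0.018 + 0.048 + 0.022 = 0.128; P(X=C | Y=B) = 0.048/0.128 = 0.3750.
P(Y=A) = 0.086 + 0.053 + 0.100 + 0.055 = 0.294; P(X=C | Y=A) = 0.100/0.294 = 0.3401.
Difference = 0.035.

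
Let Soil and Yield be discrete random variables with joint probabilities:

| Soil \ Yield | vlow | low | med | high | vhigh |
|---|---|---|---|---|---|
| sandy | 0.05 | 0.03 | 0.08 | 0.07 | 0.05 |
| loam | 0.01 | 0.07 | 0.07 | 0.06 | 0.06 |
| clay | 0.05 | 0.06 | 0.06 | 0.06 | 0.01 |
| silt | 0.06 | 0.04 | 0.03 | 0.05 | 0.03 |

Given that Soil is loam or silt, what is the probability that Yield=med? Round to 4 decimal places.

0.2083

P(Soil=loam) = 0.01 + 0.07 + 0.07 + 0.06 + 0.06 = 0.27.
P(Soil=silt) = 0.06 + 0.04 + 0.03 + 0.05 + 0.03 = 0.21.
P(Soil ∈ {loam, silt}) = 0.27 + 0.21 = 0.48; P(Yield=med, Soil ∈ {loam, silt}) = 0.07 + 0.03 = 0.10.
P(Yield=med | Soil ∈ {loam, silt}) = 0.10/0.48 = 0.2083.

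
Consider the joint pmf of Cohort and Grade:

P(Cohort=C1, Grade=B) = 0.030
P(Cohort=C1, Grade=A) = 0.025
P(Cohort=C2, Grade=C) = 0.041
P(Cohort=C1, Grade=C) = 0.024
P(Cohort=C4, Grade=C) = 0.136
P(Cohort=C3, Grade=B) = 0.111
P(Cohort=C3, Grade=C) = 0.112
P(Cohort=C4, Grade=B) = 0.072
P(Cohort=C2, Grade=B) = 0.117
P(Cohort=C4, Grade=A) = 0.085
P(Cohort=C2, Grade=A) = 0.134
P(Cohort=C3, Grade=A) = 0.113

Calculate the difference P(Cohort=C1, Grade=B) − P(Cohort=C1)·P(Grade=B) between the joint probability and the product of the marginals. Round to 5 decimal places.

P(Cohort=C1) = 0.025 + 0.030 + 0.024 = 0.079.
P(Grade=B) = 0.030 + 0.117 + 0.111 + 0.072 = 0.330.
P(Cohort=C1, Grade=B) − P(Cohort=C1)P(Grade=B) = 0.030 − 0.079×0.330 = 0.00393.

0.00393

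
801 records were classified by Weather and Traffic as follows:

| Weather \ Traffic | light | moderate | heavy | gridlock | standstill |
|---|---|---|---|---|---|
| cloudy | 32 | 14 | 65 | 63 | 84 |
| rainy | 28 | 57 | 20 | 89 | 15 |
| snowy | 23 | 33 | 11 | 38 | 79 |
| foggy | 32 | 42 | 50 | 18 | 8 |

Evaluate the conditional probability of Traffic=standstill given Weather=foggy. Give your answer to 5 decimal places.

0.05333

Total with Weather=foggy: 32 + 42 + 50 + 18 + 8 = 150.
P(Traffic=standstill | Weather=foggy) = 8/150 = 0.05333.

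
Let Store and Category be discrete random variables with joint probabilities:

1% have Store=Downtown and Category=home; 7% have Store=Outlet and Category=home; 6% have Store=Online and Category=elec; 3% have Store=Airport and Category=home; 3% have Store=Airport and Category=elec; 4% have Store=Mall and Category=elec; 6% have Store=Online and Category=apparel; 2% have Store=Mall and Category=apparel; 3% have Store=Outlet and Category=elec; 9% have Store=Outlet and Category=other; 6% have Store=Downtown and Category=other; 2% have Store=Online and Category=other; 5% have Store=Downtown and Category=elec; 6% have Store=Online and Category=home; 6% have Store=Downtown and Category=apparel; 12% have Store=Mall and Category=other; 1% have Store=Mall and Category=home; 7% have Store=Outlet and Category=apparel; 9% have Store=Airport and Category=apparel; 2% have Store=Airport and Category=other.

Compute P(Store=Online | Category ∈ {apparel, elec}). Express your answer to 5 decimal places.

0.23529

P(Category=apparel) = 0.06 + 0.02 + 0.09 + 0.07 + 0.06 = 0.30.
P(Category=elec) = 0.05 + 0.04 + 0.03 + 0.03 + 0.06 = 0.21.
P(Category ∈ {apparel, elec}) = 0.30 + 0.21 = 0.51; P(Store=Online, Category ∈ {apparel, elec}) = 0.06 + 0.06 = 0.12.
P(Store=Online | Category ∈ {apparel, elec}) = 0.12/0.51 = 0.23529.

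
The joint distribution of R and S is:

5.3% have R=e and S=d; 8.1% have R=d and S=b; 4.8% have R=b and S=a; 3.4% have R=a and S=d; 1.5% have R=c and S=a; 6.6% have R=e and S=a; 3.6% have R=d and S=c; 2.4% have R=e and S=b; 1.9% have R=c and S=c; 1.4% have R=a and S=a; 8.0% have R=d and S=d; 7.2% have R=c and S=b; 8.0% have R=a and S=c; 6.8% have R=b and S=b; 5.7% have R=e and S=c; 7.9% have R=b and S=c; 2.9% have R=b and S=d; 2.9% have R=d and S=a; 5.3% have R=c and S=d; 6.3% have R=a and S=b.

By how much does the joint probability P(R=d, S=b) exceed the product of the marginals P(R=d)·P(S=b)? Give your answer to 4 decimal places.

P(R=d) = 0.029 + 0.081 + 0.036 + 0.080 = 0.226.
P(S=b) = 0.063 + 0.068 + 0.072 + 0.081 + 0.024 = 0.308.
P(R=d, S=b) − P(R=d)P(S=b) = 0.081 − 0.226×0.308 = 0.0114.

0.0114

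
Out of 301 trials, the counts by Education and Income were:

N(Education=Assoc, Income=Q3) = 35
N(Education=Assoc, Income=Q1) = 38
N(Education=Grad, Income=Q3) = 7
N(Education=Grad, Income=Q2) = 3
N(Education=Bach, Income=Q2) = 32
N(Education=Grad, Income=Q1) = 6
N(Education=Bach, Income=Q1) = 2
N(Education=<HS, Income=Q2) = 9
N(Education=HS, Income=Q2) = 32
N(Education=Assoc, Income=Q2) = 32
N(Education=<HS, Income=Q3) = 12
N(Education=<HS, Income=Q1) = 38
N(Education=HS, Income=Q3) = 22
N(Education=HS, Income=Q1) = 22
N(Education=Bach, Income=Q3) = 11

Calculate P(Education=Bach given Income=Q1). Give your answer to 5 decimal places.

0.01887

Total with Income=Q1: 38 + 22 + 38 + 2 + 6 = 106.
P(Education=Bach | Income=Q1) = 2/106 = 0.01887.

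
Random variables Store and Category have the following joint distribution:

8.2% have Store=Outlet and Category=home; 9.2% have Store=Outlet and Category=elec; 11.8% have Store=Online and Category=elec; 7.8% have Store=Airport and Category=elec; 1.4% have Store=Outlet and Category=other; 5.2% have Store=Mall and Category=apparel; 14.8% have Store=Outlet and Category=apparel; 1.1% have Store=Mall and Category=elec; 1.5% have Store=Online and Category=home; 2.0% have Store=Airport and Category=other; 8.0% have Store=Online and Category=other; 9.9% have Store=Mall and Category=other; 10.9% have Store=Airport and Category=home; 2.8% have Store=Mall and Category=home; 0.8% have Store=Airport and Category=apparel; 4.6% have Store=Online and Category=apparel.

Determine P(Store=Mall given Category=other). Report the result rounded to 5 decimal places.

0.46479

P(Category=other) = 0.099 + 0.020 + 0.014 + 0.080 = 0.213.
P(Store=Mall | Category=other) = 0.099/0.213 = 0.46479.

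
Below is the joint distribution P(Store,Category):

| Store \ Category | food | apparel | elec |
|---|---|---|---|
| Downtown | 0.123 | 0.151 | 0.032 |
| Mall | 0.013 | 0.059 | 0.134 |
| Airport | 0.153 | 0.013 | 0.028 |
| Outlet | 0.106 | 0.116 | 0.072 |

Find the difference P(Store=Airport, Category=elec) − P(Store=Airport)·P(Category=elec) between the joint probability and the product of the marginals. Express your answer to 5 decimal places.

P(Store=Airport) = 0.153 + 0.013 + 0.028 = 0.194.
P(Category=elec) = 0.032 + 0.134 + 0.028 + 0.072 = 0.266.
P(Store=Airport, Category=elec) − P(Store=Airport)P(Category=elec) = 0.028 − 0.194×0.266 = -0.02360.

-0.02360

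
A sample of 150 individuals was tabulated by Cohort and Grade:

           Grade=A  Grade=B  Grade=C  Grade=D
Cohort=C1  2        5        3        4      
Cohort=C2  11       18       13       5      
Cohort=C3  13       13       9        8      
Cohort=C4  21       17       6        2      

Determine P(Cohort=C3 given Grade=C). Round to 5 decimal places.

0.29032

Total with Grade=C: 3 + 13 + 9 + 6 = 31.
P(Cohort=C3 | Grade=C) = 9/31 = 0.29032.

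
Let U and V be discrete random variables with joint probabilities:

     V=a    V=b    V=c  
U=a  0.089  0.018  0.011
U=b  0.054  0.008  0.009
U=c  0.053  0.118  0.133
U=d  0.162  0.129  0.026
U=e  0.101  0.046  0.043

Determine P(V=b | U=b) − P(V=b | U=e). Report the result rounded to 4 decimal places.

-0.1294

P(U=b) = 0.054 + 0.008 + 0.009 = 0.071; P(V=b | U=b) = 0.008/0.071 = 0.11268.
P(U=e) = 0.101 + 0.046 + 0.043 = 0.190; P(V=b | U=e) = 0.046/0.190 = 0.24211.
Difference = -0.1294.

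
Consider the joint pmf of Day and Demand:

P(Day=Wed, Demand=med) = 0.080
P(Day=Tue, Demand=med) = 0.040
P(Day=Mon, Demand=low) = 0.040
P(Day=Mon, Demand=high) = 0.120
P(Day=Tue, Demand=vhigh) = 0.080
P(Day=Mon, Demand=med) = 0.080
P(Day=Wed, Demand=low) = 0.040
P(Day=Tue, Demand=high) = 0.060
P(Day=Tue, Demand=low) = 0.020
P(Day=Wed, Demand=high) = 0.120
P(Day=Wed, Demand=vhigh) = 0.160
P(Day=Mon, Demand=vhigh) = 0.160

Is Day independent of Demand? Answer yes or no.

yes

Every cell satisfies P(Day,Demand) = P(Day)·P(Demand). For instance P(Day=Wed) = 0.400, P(Demand=high) = 0.300, and 0.400×0.300 = 0.120 matches the joint entry. So Day and Demand are independent.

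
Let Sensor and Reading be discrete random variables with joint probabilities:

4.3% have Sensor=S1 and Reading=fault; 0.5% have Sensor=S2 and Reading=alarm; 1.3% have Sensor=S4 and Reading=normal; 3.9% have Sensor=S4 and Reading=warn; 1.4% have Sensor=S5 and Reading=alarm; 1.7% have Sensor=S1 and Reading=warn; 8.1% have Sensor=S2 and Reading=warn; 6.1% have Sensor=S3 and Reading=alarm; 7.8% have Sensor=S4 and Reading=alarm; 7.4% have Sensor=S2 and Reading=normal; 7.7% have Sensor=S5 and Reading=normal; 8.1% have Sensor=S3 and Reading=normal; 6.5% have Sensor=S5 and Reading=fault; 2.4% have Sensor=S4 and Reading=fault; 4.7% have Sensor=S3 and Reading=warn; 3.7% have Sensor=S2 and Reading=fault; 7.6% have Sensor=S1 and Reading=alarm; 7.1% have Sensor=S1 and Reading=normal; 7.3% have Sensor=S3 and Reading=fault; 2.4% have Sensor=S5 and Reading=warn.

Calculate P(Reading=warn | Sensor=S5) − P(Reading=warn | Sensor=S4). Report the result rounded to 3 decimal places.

P(Sensor=S5) = 0.077 + 0.024 + 0.014 + 0.065 = 0.180; P(Reading=warn | Sensor=S5) = 0.024/0.180 = 0.1333.
P(Sensor=S4) = 0.013 + 0.039 + 0.078 + 0.024 = 0.154; P(Reading=warn | Sensor=S4) = 0.039/0.154 = 0.2532.
Difference = -0.120.

-0.120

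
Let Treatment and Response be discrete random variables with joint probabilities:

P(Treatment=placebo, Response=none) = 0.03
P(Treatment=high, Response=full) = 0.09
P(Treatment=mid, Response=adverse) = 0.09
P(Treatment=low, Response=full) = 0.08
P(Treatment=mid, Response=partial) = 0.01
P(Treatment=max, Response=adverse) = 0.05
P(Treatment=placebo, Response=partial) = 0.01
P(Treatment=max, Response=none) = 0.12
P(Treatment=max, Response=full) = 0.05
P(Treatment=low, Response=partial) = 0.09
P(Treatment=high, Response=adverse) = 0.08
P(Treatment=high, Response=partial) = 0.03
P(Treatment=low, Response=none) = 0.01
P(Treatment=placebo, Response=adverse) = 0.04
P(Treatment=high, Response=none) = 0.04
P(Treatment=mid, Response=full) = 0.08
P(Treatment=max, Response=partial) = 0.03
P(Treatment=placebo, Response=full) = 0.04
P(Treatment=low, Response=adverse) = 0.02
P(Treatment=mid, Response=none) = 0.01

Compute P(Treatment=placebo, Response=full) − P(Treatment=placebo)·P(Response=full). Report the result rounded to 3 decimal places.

-0.001

P(Treatment=placebo) = 0.03 + 0.01 + 0.04 + 0.04 = 0.12.
P(Response=full) = 0.04 + 0.08 + 0.08 + 0.09 + 0.05 = 0.34.
P(Treatment=placebo, Response=full) − P(Treatment=placebo)P(Response=full) = 0.04 − 0.12×0.34 = -0.001.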